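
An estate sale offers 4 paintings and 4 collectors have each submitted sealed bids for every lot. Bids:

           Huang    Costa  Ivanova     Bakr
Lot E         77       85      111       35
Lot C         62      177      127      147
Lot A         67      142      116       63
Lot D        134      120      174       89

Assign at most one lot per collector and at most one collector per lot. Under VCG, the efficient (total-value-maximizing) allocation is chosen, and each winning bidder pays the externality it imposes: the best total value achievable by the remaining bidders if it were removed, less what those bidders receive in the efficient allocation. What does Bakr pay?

Bakr pays $35.

Efficient allocation: Huang→Lot E ($77), Costa→Lot A ($142), Ivanova→Lot D ($174), Bakr→Lot C ($147); total welfare W = $540.
Bakr receives Lot C at value $147, so the others get W − 147 = $393.
Without Bakr: best allocation of the remaining 3 bidders over all 4 lots is Huang→Lot E ($77), Costa→Lot C ($177), Ivanova→Lot D ($174), total $428.
VCG payment = (others' best without Bakr) − (others' welfare with Bakr) = 428 − 393 = $35.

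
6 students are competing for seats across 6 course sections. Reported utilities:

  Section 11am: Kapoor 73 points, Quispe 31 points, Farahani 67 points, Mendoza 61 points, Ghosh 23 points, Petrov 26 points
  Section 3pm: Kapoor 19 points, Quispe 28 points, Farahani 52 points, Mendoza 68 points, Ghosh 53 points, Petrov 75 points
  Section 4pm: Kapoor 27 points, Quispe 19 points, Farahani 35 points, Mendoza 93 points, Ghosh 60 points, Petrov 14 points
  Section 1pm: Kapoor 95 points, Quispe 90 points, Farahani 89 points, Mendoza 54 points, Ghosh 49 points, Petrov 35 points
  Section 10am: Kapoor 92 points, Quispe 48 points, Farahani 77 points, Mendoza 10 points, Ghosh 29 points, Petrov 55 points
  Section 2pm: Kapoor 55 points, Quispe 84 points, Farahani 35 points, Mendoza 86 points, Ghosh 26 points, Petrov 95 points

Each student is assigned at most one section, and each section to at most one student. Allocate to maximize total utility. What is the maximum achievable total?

Optimal: Kapoor→Section 10am (92 points), Quispe→Section 1pm (90 points), Farahani→Section 11am (67 points), Mendoza→Section 4pm (93 points), Ghosh→Section 3pm (53 points), Petrov→Section 2pm (95 points) — total 92+90+67+93+53+95 = 490 points.
Max-entry greedy (repeatedly take the single best remaining cell) gives 444 points, worse by 46.
Swapping Quispe↔Petrov (Quispe→Section 2pm 84 points, Petrov→Section 1pm 35 points) loses 66.
Checked against all permutations: 490 points is optimal.

Maximum total: 490 points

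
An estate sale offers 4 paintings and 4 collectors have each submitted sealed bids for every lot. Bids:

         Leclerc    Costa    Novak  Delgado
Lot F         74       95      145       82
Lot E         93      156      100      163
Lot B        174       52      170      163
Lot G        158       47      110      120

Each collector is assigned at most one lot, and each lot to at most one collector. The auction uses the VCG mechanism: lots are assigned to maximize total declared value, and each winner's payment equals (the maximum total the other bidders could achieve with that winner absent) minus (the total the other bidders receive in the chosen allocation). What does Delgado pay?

Efficient allocation: Leclerc→Lot G ($158), Costa→Lot E ($156), Novak→Lot F ($145), Delgado→Lot B ($163); total welfare W = $622.
Delgado receives Lot B at value $163, so the others get W − 163 = $459.
Without Delgado: best allocation of the remaining 3 bidders over all 4 lots is Leclerc→Lot G ($158), Costa→Lot E ($156), Novak→Lot B ($170), total $484.
VCG payment = (others' best without Delgado) − (others' welfare with Delgado) = 484 − 459 = $25.

Delgado pays $25.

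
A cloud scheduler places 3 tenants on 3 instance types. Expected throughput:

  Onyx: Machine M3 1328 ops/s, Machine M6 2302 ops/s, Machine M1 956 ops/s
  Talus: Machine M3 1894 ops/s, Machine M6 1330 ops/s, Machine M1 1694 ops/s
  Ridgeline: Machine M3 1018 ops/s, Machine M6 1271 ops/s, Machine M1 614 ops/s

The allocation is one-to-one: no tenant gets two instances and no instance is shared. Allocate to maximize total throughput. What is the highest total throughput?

Maximum total: 5014 ops/s

Optimal: Onyx→Machine M6 (2302 ops/s), Talus→Machine M1 (1694 ops/s), Ridgeline→Machine M3 (1018 ops/s) — total 2302+1694+1018 = 5014 ops/s.
Max-entry greedy (repeatedly take the single best remaining cell) gives 4810 ops/s, worse by 204.
Every other assignment is strictly worse.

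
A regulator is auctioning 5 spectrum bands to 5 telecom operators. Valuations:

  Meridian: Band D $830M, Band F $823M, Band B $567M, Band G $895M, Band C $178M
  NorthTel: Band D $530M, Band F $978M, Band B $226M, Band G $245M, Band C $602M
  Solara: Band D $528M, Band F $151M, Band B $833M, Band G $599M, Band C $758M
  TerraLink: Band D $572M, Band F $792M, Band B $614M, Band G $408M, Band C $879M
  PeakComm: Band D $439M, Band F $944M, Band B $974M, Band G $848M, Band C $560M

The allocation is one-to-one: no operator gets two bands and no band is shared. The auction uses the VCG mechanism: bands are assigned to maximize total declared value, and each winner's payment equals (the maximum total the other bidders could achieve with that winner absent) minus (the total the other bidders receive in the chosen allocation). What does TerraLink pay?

TerraLink pays $116M.

Efficient allocation: Meridian→Band D ($830M), NorthTel→Band F ($978M), Solara→Band B ($833M), TerraLink→Band C ($879M), PeakComm→Band G ($848M); total welfare W = $4368M.
TerraLink receives Band C at value $879M, so the others get W − 879 = $3489M.
Without TerraLink: best allocation of the remaining 4 bidders over all 5 bands is Meridian→Band G ($895M), NorthTel→Band F ($978M), Solara→Band C ($758M), PeakComm→Band B ($974M), total $3605M.
VCG payment = (others' best without TerraLink) − (others' welfare with TerraLink) = 3605 − 3489 = $116M.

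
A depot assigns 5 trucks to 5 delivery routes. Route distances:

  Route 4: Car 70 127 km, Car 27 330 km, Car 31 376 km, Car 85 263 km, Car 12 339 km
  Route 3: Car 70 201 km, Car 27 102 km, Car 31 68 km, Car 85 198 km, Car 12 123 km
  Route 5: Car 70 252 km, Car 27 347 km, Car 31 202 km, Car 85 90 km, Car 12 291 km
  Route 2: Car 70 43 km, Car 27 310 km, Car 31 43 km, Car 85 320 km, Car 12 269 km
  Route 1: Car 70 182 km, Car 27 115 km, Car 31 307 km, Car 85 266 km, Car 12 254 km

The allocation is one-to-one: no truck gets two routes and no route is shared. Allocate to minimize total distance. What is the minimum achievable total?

Optimal: Car 70→Route 4 (127 km), Car 27→Route 1 (115 km), Car 31→Route 2 (43 km), Car 85→Route 5 (90 km), Car 12→Route 3 (123 km) — total 127+115+43+90+123 = 498 km.
Column-greedy (each route in turn goes to its cheapest remaining truck) gives 669 km, worse by 171.
Swapping Car 31↔Car 85 (Car 31→Route 5 202 km, Car 85→Route 2 320 km) adds 389.
Checked against all permutations: 498 km is optimal.

Min total: 498 km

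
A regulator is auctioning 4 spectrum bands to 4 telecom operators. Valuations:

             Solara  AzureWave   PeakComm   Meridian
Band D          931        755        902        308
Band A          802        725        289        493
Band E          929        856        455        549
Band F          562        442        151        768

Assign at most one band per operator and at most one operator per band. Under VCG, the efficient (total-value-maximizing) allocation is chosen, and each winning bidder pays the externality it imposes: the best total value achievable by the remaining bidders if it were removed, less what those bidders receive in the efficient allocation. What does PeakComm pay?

Efficient allocation: Solara→Band A ($802M), AzureWave→Band E ($856M), PeakComm→Band D ($902M), Meridian→Band F ($768M); total welfare W = $3328M.
PeakComm receives Band D at value $902M, so the others get W − 902 = $2426M.
Without PeakComm: best allocation of the remaining 3 bidders over all 4 bands is Solara→Band D ($931M), AzureWave→Band E ($856M), Meridian→Band F ($768M), total $2555M.
VCG payment = (others' best without PeakComm) − (others' welfare with PeakComm) = 2555 − 2426 = $129M.

PeakComm pays $129M.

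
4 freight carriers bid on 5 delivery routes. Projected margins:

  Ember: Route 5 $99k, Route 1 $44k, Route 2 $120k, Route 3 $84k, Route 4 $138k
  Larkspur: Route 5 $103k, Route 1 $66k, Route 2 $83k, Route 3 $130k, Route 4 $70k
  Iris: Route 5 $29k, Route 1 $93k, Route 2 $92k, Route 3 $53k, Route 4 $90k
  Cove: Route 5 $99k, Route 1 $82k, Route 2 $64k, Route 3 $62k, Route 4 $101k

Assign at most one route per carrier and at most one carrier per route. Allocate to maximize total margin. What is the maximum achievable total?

Treat this as an assignment problem: match each carrier to one route.
Optimal: Ember→Route 4 ($138k), Larkspur→Route 3 ($130k), Iris→Route 1 ($93k), Cove→Route 5 ($99k) — total 138+130+93+99 = $460k.
No other one-to-one assignment exceeds $460k.

Max total: $460k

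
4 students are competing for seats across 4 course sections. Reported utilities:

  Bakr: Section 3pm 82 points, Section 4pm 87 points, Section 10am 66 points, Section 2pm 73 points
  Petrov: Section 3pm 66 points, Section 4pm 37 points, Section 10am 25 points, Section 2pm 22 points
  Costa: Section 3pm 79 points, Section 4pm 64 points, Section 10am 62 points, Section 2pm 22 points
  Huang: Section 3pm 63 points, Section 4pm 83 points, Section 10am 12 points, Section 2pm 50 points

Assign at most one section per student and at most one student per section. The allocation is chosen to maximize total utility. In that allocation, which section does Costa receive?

Optimal: Bakr→Section 2pm (73 points), Petrov→Section 3pm (66 points), Costa→Section 10am (62 points), Huang→Section 4pm (83 points) — total 73+66+62+83 = 284 points.
Max-entry greedy (repeatedly take the single best remaining cell) gives 241 points, worse by 43.
Costa's own top section is Section 3pm (79 points), but forcing Costa→Section 3pm and reassigning the rest optimally gives only 260 points — worse by 24.

Costa receives Section 10am.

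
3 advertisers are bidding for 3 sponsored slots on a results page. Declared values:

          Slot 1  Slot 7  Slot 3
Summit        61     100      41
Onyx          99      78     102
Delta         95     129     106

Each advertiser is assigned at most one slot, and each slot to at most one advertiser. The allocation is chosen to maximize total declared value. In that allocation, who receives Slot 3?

Delta receives Slot 3.

Treat this as an assignment problem: match each advertiser to one slot.
Optimal: Summit→Slot 7 ($100), Onyx→Slot 1 ($99), Delta→Slot 3 ($106) — total 100+99+106 = $305.
Max-entry greedy (repeatedly take the single best remaining cell) gives $292, worse by 13.
Swapping Onyx↔Summit (Onyx→Slot 7 $78, Summit→Slot 1 $61) loses 60.
Checked against all permutations: $305 is optimal.
Delta's own top slot is Slot 7 ($129), but forcing Delta→Slot 7 and reassigning the rest optimally gives only $292 — worse by 13.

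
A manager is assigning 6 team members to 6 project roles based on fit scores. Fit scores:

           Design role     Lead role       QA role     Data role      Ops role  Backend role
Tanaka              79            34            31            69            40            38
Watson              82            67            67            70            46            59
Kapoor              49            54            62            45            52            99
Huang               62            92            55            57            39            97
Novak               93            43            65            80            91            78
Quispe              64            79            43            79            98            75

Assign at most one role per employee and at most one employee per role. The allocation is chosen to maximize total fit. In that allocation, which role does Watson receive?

Watson receives QA role.

Optimal: Tanaka→Data role (69 pts), Watson→QA role (67 pts), Kapoor→Backend role (99 pts), Huang→Lead role (92 pts), Novak→Design role (93 pts), Quispe→Ops role (98 pts) — total 69+67+99+92+93+98 = 518 pts.
Next-best assignment: Tanaka→Design role, Watson→QA role, Kapoor→Backend role, Huang→Lead role, Novak→Data role, Quispe→Ops role = 515 pts.
Watson's own top role is Design role (82 pts), but forcing Watson→Design role and reassigning the rest optimally gives only 505 pts — worse by 13.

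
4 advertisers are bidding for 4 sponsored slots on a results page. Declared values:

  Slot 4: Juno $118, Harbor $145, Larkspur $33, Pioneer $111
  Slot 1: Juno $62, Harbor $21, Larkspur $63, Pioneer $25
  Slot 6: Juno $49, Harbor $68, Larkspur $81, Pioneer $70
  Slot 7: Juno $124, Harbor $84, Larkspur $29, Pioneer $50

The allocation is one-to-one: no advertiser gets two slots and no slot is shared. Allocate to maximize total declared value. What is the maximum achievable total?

This is the linear assignment problem.
Optimal: Juno→Slot 7 ($124), Harbor→Slot 4 ($145), Larkspur→Slot 1 ($63), Pioneer→Slot 6 ($70) — total 124+145+63+70 = $402.
Row-greedy (each advertiser in turn takes its best remaining slot) gives $375, worse by 27.
Next-best assignment: Juno→Slot 7, Harbor→Slot 4, Larkspur→Slot 6, Pioneer→Slot 1 = $375.

Maximum total: $402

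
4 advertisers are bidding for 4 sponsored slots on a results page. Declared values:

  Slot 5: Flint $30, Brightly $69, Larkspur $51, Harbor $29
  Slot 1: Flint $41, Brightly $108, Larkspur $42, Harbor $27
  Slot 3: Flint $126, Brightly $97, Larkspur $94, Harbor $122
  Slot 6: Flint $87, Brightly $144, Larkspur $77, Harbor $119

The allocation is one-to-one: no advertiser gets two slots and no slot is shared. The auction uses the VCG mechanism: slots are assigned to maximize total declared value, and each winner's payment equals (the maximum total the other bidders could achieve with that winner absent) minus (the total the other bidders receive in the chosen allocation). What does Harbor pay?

Efficient allocation: Flint→Slot 3 ($126), Brightly→Slot 1 ($108), Larkspur→Slot 5 ($51), Harbor→Slot 6 ($119); total welfare W = $404.
Harbor receives Slot 6 at value $119, so the others get W − 119 = $285.
Without Harbor: best allocation of the remaining 3 bidders over all 4 slots is Flint→Slot 3 ($126), Brightly→Slot 6 ($144), Larkspur→Slot 5 ($51), total $321.
VCG payment = (others' best without Harbor) − (others' welfare with Harbor) = 321 − 285 = $36.

Harbor pays $36.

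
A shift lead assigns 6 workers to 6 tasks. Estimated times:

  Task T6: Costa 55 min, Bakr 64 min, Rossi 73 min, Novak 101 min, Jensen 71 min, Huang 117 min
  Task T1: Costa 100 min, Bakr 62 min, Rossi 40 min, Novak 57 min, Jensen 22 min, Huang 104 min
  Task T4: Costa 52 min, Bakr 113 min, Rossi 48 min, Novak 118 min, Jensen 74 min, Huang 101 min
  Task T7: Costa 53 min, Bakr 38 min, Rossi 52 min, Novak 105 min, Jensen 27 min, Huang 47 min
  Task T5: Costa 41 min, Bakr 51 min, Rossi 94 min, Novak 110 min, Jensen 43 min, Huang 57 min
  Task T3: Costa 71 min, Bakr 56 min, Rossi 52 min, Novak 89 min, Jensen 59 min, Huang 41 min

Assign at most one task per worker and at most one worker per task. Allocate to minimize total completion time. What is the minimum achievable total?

Min total: 278 min

Optimal: Costa→Task T5 (41 min), Bakr→Task T6 (64 min), Rossi→Task T4 (48 min), Novak→Task T1 (57 min), Jensen→Task T7 (27 min), Huang→Task T3 (41 min) — total 41+64+48+57+27+41 = 278 min.
Column-greedy (each task in turn goes to its cheapest remaining worker) gives 309 min, worse by 31.
Next-best assignment: Costa→Task T6, Bakr→Task T5, Rossi→Task T4, Novak→Task T1, Jensen→Task T7, Huang→Task T3 = 279 min.
Swapping Bakr↔Jensen (Bakr→Task T7 38 min, Jensen→Task T6 71 min) adds 18.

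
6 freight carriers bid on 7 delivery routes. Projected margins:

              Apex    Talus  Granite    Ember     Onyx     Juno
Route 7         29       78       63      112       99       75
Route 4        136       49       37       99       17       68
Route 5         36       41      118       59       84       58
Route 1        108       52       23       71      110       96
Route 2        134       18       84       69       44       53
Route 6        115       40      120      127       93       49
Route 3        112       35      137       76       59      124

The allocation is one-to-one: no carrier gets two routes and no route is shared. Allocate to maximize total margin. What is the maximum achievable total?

This is the linear assignment problem.
Optimal: Apex→Route 4 ($136k), Talus→Route 7 ($78k), Granite→Route 5 ($118k), Ember→Route 6 ($127k), Onyx→Route 1 ($110k), Juno→Route 3 ($124k) — total 136+78+118+127+110+124 = $693k.

Max total: $693k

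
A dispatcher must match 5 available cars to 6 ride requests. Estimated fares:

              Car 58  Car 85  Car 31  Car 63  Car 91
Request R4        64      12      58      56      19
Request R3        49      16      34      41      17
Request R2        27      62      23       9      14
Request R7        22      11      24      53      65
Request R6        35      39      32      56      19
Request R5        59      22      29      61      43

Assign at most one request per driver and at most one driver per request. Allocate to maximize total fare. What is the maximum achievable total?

Optimal: Car 58→Request R5 ($59), Car 85→Request R2 ($62), Car 31→Request R4 ($58), Car 63→Request R6 ($56), Car 91→Request R7 ($65) — total 59+62+58+56+65 = $300.
Row-greedy (each driver in turn takes its best remaining request) gives $286, worse by 14.
Swapping Car 63↔Car 31 (Car 63→Request R4 $56, Car 31→Request R6 $32) loses 26.
Checked against all permutations: $300 is optimal.

Max total: $300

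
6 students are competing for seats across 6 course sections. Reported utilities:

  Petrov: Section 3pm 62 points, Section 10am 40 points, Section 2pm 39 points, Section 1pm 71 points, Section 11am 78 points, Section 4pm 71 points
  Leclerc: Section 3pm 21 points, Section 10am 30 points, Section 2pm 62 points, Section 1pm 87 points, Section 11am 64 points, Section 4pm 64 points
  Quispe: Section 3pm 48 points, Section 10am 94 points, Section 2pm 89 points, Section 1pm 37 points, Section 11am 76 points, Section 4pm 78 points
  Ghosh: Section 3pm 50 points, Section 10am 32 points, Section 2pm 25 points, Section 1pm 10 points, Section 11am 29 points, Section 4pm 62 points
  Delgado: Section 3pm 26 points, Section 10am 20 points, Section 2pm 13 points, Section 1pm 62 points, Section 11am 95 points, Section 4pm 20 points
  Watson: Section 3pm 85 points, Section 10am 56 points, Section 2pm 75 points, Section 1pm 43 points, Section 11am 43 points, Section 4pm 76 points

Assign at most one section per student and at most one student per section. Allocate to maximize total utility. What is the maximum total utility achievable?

Optimal: Petrov→Section 3pm (62 points), Leclerc→Section 1pm (87 points), Quispe→Section 10am (94 points), Ghosh→Section 4pm (62 points), Delgado→Section 11am (95 points), Watson→Section 2pm (75 points) — total 62+87+94+62+95+75 = 475 points.
Row-greedy (each student in turn takes its best remaining section) gives 422 points, worse by 53.
Next-best assignment: Petrov→Section 4pm, Leclerc→Section 1pm, Quispe→Section 10am, Ghosh→Section 3pm, Delgado→Section 11am, Watson→Section 2pm = 472 points.
Swapping Watson↔Petrov (Watson→Section 3pm 85 points, Petrov→Section 2pm 39 points) loses 13.

Maximum total: 475 points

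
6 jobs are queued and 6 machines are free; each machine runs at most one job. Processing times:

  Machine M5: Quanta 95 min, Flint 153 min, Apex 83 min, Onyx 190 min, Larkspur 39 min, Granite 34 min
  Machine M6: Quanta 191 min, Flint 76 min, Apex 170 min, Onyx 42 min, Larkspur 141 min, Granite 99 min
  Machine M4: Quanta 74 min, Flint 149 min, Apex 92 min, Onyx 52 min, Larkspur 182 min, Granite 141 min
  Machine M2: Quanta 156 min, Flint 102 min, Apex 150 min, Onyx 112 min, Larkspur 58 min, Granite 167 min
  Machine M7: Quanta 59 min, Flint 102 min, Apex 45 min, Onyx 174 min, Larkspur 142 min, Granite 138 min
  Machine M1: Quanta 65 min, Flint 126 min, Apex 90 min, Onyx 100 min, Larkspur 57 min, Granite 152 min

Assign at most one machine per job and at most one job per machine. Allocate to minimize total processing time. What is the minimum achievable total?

This is the linear assignment problem.
Optimal: Quanta→Machine M1 (65 min), Flint→Machine M6 (76 min), Apex→Machine M7 (45 min), Onyx→Machine M4 (52 min), Larkspur→Machine M2 (58 min), Granite→Machine M5 (34 min) — total 65+76+45+52+58+34 = 330 min.
Row-greedy (each job in turn takes its cheapest remaining machine) gives 494 min, worse by 164.
Next-best assignment: Quanta→Machine M4, Flint→Machine M2, Apex→Machine M7, Onyx→Machine M6, Larkspur→Machine M1, Granite→Machine M5 = 354 min.
Checked against all permutations: 330 min is optimal.

Minimum total: 330 min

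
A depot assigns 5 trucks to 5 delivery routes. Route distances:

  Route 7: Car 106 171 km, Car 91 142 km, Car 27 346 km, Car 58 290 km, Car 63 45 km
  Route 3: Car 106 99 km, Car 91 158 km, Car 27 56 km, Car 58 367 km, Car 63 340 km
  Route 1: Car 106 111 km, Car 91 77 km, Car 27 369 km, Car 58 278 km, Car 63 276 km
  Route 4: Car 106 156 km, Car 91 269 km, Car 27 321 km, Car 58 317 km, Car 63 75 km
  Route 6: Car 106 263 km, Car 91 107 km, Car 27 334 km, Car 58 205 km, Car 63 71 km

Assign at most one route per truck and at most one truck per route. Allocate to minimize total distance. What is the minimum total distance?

Minimum total: 539 km

This is the linear assignment problem.
Optimal: Car 106→Route 4 (156 km), Car 91→Route 1 (77 km), Car 27→Route 3 (56 km), Car 58→Route 6 (205 km), Car 63→Route 7 (45 km) — total 156+77+56+205+45 = 539 km.
Row-greedy (each truck in turn takes its cheapest remaining route) gives 747 km, worse by 208.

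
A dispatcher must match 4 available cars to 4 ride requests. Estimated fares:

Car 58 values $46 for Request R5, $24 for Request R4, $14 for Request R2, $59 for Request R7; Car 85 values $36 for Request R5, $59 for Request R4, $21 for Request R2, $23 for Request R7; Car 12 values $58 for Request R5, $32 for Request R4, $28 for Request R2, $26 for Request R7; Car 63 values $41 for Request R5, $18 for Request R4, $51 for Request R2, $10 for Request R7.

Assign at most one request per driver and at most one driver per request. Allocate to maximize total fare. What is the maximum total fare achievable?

Max total: $227

Optimal: Car 58→Request R7 ($59), Car 85→Request R4 ($59), Car 12→Request R5 ($58), Car 63→Request R2 ($51) — total 59+59+58+51 = $227.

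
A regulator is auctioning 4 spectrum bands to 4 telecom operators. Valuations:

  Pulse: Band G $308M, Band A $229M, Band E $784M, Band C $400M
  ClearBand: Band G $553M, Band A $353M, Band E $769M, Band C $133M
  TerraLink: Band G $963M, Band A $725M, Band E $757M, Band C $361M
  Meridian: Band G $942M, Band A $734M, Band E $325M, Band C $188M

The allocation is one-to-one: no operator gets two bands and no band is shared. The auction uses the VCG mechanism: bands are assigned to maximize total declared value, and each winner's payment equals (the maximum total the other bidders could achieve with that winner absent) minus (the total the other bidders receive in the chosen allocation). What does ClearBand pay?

Efficient allocation: Pulse→Band C ($400M), ClearBand→Band E ($769M), TerraLink→Band G ($963M), Meridian→Band A ($734M); total welfare W = $2866M.
ClearBand receives Band E at value $769M, so the others get W − 769 = $2097M.
Without ClearBand: best allocation of the remaining 3 bidders over all 4 bands is Pulse→Band E ($784M), TerraLink→Band G ($963M), Meridian→Band A ($734M), total $2481M.
VCG payment = (others' best without ClearBand) − (others' welfare with ClearBand) = 2481 − 2097 = $384M.

ClearBand pays $384M.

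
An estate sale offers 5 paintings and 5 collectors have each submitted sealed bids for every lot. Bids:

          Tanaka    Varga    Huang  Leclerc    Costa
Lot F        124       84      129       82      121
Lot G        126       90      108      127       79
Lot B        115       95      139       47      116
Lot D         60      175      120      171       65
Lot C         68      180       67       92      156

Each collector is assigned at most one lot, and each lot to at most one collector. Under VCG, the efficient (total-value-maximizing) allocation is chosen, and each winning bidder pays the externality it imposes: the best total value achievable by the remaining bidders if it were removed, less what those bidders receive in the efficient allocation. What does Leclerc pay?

Leclerc pays $30.

Efficient allocation: Tanaka→Lot G ($126), Varga→Lot C ($180), Huang→Lot B ($139), Leclerc→Lot D ($171), Costa→Lot F ($121); total welfare W = $737.
Leclerc receives Lot D at value $171, so the others get W − 171 = $566.
Without Leclerc: best allocation of the remaining 4 bidders over all 5 lots is Tanaka→Lot G ($126), Varga→Lot D ($175), Huang→Lot B ($139), Costa→Lot C ($156), total $596.
VCG payment = (others' best without Leclerc) − (others' welfare with Leclerc) = 596 − 566 = $30.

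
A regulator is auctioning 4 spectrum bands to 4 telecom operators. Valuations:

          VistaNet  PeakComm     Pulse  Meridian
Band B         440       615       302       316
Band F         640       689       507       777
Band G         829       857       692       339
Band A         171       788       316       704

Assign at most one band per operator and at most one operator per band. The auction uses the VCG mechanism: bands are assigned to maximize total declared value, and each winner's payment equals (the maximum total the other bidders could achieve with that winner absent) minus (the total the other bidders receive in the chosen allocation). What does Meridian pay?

Efficient allocation: VistaNet→Band B ($440M), PeakComm→Band A ($788M), Pulse→Band G ($692M), Meridian→Band F ($777M); total welfare W = $2697M.
Meridian receives Band F at value $777M, so the others get W − 777 = $1920M.
Without Meridian: best allocation of the remaining 3 bidders over all 4 bands is VistaNet→Band G ($829M), PeakComm→Band A ($788M), Pulse→Band F ($507M), total $2124M.
VCG payment = (others' best without Meridian) − (others' welfare with Meridian) = 2124 − 1920 = $204M.

Meridian pays $204M.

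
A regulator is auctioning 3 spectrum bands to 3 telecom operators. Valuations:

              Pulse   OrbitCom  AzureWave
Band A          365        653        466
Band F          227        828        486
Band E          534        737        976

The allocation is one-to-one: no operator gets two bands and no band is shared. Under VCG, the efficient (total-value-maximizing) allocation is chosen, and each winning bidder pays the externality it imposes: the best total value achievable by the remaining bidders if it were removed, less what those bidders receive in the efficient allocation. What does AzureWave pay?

Efficient allocation: Pulse→Band A ($365M), OrbitCom→Band F ($828M), AzureWave→Band E ($976M); total welfare W = $2169M.
AzureWave receives Band E at value $976M, so the others get W − 976 = $1193M.
Without AzureWave: best allocation of the remaining 2 bidders over all 3 bands is Pulse→Band E ($534M), OrbitCom→Band F ($828M), total $1362M.
VCG payment = (others' best without AzureWave) − (others' welfare with AzureWave) = 1362 − 1193 = $169M.

AzureWave pays $169M.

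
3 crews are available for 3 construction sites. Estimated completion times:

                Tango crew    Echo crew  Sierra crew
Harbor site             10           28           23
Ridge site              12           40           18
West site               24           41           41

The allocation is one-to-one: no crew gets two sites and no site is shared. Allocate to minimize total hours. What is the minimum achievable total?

This is the linear assignment problem.
Optimal: Tango crew→Harbor site (10 hours), Echo crew→West site (41 hours), Sierra crew→Ridge site (18 hours) — total 10+41+18 = 69 hours.
Row-greedy (each crew in turn takes its cheapest remaining site) gives 91 hours, worse by 22.
Next-best assignment: Tango crew→West site, Echo crew→Harbor site, Sierra crew→Ridge site = 70 hours.
Swapping Sierra crew↔Tango crew (Sierra crew→Harbor site 23 hours, Tango crew→Ridge site 12 hours) adds 7.

Min total: 69 hours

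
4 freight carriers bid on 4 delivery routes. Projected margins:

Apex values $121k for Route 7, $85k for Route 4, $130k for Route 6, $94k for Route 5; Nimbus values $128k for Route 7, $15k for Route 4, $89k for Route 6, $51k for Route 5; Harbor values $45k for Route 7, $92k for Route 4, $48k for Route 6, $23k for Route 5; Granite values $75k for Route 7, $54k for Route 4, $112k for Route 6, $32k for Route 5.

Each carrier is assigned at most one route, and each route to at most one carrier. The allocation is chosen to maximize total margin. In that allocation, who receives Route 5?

This is the linear assignment problem.
Optimal: Apex→Route 5 ($94k), Nimbus→Route 7 ($128k), Harbor→Route 4 ($92k), Granite→Route 6 ($112k) — total 94+128+92+112 = $426k.
Max-entry greedy (repeatedly take the single best remaining cell) gives $382k, worse by 44.
Next-best assignment: Apex→Route 6, Nimbus→Route 7, Harbor→Route 4, Granite→Route 5 = $382k.
Swapping Granite↔Nimbus (Granite→Route 7 $75k, Nimbus→Route 6 $89k) loses 76.
No other one-to-one assignment exceeds $426k.
Apex's own top route is Route 6 ($130k), but forcing Apex→Route 6 and reassigning the rest optimally gives only $382k — worse by 44.

Apex receives Route 5.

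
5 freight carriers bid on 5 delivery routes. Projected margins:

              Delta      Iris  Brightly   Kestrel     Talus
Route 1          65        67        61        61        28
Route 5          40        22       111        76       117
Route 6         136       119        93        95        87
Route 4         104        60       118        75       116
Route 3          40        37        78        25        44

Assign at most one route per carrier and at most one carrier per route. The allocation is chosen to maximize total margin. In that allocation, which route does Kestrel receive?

Kestrel receives Route 1.

Treat this as an assignment problem: match each carrier to one route.
Optimal: Delta→Route 4 ($104k), Iris→Route 6 ($119k), Brightly→Route 3 ($78k), Kestrel→Route 1 ($61k), Talus→Route 5 ($117k) — total 104+119+78+61+117 = $479k.
Max-entry greedy (repeatedly take the single best remaining cell) gives $463k, worse by 16.
Next-best assignment: Delta→Route 6, Iris→Route 1, Brightly→Route 3, Kestrel→Route 5, Talus→Route 4 = $473k.
Checked against all permutations: $479k is optimal.
Kestrel's own top route is Route 6 ($95k), but forcing Kestrel→Route 6 and reassigning the rest optimally gives only $461k — worse by 18.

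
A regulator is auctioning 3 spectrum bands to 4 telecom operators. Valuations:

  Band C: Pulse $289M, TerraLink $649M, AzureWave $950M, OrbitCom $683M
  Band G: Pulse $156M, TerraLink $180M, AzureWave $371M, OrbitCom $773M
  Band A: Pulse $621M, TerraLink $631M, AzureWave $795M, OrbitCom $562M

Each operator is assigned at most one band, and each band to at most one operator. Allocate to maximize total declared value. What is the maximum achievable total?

Max total: $2354M

Optimal: AzureWave→Band C ($950M), OrbitCom→Band G ($773M), TerraLink→Band A ($631M) — total 950+773+631 = $2354M.
Row-greedy (each operator in turn takes its best remaining band) gives $1641M, worse by 713.
Swapping OrbitCom↔AzureWave (OrbitCom→Band C $683M, AzureWave→Band G $371M) loses 669.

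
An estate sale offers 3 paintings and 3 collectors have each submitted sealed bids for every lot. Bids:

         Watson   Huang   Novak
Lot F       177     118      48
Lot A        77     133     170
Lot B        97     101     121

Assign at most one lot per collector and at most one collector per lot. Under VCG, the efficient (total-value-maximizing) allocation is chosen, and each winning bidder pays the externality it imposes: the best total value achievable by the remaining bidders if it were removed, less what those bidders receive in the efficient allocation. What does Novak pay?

Efficient allocation: Watson→Lot F ($177), Huang→Lot B ($101), Novak→Lot A ($170); total welfare W = $448.
Novak receives Lot A at value $170, so the others get W − 170 = $278.
Without Novak: best allocation of the remaining 2 bidders over all 3 lots is Watson→Lot F ($177), Huang→Lot A ($133), total $310.
VCG payment = (others' best without Novak) − (others' welfare with Novak) = 310 − 278 = $32.

Novak pays $32.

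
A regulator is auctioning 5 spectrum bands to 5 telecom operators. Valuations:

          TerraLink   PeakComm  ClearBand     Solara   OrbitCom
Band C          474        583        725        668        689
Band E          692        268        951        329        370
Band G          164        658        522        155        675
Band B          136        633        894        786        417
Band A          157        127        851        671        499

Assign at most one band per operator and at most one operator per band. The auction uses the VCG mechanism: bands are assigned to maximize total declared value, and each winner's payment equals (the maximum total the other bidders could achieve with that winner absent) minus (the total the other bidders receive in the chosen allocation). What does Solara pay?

Solara pays $43M.

Efficient allocation: TerraLink→Band E ($692M), PeakComm→Band G ($658M), ClearBand→Band A ($851M), Solara→Band B ($786M), OrbitCom→Band C ($689M); total welfare W = $3676M.
Solara receives Band B at value $786M, so the others get W − 786 = $2890M.
Without Solara: best allocation of the remaining 4 bidders over all 5 bands is TerraLink→Band E ($692M), PeakComm→Band G ($658M), ClearBand→Band B ($894M), OrbitCom→Band C ($689M), total $2933M.
VCG payment = (others' best without Solara) − (others' welfare with Solara) = 2933 − 2890 = $43M.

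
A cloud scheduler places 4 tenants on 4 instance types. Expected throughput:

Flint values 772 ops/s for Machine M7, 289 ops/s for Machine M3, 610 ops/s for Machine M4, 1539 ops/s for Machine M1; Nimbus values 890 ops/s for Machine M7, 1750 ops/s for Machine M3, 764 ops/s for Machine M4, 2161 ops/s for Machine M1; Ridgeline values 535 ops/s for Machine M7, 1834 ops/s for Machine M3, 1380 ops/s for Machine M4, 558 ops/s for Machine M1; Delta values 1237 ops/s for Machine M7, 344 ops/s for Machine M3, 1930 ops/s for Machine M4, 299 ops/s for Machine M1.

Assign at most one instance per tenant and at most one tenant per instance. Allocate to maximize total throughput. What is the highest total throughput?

Treat this as an assignment problem: match each tenant to one instance.
Optimal: Flint→Machine M7 (772 ops/s), Nimbus→Machine M1 (2161 ops/s), Ridgeline→Machine M3 (1834 ops/s), Delta→Machine M4 (1930 ops/s) — total 772+2161+1834+1930 = 6697 ops/s.
Row-greedy (each tenant in turn takes its best remaining instance) gives 5906 ops/s, worse by 791.
Next-best assignment: Flint→Machine M1, Nimbus→Machine M7, Ridgeline→Machine M3, Delta→Machine M4 = 6193 ops/s.
Every other assignment is strictly worse.

Max total: 6697 ops/s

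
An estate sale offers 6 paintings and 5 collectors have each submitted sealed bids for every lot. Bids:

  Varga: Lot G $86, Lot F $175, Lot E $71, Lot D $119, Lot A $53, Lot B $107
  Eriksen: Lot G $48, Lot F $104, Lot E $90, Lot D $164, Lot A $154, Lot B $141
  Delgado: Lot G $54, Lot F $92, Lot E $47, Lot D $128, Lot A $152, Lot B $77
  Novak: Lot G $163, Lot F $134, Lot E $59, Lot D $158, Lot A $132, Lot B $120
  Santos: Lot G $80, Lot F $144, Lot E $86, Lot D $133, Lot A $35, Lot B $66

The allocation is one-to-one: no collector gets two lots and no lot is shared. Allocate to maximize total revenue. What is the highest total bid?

This is a one-to-one assignment (maximum-weight bipartite matching).
Optimal: Varga→Lot F ($175), Eriksen→Lot B ($141), Delgado→Lot A ($152), Novak→Lot G ($163), Santos→Lot D ($133) — total 175+141+152+163+133 = $764.
Row-greedy (each collector in turn takes its best remaining lot) gives $740, worse by 24.
Swapping Eriksen↔Varga (Eriksen→Lot F $104, Varga→Lot B $107) loses 105.
Checked against all permutations: $764 is optimal.

Max total: $764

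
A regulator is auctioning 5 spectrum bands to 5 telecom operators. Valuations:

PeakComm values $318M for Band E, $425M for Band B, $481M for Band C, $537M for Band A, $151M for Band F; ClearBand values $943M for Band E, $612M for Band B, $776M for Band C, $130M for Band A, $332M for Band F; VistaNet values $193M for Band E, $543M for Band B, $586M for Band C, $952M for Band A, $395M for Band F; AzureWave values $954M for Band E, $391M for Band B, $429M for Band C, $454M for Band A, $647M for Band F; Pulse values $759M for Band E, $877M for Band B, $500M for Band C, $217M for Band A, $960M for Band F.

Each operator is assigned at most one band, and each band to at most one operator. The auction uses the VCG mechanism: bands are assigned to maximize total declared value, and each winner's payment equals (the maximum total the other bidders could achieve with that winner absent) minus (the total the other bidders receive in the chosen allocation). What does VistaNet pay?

VistaNet pays $112M.

Efficient allocation: PeakComm→Band B ($425M), ClearBand→Band C ($776M), VistaNet→Band A ($952M), AzureWave→Band E ($954M), Pulse→Band F ($960M); total welfare W = $4067M.
VistaNet receives Band A at value $952M, so the others get W − 952 = $3115M.
Without VistaNet: best allocation of the remaining 4 bidders over all 5 bands is PeakComm→Band A ($537M), ClearBand→Band C ($776M), AzureWave→Band E ($954M), Pulse→Band F ($960M), total $3227M.
VCG payment = (others' best without VistaNet) − (others' welfare with VistaNet) = 3227 − 3115 = $112M.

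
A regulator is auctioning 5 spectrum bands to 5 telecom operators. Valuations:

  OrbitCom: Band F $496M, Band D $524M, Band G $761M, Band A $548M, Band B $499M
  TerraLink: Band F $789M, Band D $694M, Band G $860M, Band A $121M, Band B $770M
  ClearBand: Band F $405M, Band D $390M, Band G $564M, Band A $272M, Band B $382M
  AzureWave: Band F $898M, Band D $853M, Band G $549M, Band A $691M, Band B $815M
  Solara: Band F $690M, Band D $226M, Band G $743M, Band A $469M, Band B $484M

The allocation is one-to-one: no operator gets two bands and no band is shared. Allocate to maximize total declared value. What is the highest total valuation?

Optimal: OrbitCom→Band A ($548M), TerraLink→Band B ($770M), ClearBand→Band G ($564M), AzureWave→Band D ($853M), Solara→Band F ($690M) — total 548+770+564+853+690 = $3425M.
Column-greedy (each band in turn goes to its best remaining operator) gives $3204M, worse by 221.

Maximum total: $3425M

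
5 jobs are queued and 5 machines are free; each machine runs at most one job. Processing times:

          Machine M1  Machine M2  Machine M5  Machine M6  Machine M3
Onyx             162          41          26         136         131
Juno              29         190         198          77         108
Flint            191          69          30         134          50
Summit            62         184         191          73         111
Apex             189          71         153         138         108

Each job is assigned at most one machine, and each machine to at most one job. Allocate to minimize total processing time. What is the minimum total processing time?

Optimal: Onyx→Machine M5 (26 min), Juno→Machine M1 (29 min), Flint→Machine M3 (50 min), Summit→Machine M6 (73 min), Apex→Machine M2 (71 min) — total 26+29+50+73+71 = 249 min.
No other one-to-one assignment undercuts 249 min.

Min total: 249 min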